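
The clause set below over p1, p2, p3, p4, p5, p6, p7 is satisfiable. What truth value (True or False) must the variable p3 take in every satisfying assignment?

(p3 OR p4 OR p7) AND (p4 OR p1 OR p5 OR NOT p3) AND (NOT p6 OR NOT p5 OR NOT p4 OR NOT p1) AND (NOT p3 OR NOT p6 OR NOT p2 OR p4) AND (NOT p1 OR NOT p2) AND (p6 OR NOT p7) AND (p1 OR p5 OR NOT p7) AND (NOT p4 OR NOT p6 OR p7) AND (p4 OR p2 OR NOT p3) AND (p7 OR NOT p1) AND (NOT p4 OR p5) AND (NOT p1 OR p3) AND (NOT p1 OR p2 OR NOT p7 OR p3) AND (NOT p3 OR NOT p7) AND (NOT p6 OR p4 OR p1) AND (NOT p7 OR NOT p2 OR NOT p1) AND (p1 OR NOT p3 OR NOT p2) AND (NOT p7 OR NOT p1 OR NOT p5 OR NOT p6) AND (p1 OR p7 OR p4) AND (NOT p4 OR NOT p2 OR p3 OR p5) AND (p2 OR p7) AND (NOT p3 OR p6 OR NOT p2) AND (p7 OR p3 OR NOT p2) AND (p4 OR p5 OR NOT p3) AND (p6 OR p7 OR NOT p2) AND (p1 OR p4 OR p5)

False

Suppose p3 = true.
Unit clause (NOT p7) forces p7 = false.
Unit clause (NOT p1) forces p1 = false.
Unit clause (NOT p2) forces p2 = false.
Now (p2) is unsatisfied and unit — conflict.
So every satisfying assignment has p3 = False.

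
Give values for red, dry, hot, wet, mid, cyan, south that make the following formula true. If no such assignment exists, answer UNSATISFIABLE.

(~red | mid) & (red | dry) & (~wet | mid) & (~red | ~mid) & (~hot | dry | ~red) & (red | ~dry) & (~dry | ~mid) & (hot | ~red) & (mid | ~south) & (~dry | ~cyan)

UNSATISFIABLE

Branch on red: set red = 0.
Unit clause (dry) forces dry = 1.
That conflicts with the unit clause (~dry).
So red must be the other value — set red = 1.
Unit clause (mid) forces mid = 1.
That conflicts with the unit clause (~mid).
Both values of red lead to a conflict.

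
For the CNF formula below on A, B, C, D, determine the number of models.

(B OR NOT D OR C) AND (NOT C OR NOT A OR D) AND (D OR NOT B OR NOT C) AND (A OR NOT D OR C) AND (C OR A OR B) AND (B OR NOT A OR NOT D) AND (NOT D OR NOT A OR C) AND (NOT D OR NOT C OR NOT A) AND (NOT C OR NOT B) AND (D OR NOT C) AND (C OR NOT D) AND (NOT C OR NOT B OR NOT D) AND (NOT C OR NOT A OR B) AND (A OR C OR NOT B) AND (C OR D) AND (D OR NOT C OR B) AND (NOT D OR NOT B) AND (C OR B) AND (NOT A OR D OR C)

1

There are 2^4 = 16 truth assignments over (A, B, C, D).
Check each against the 19 clauses (columns in the order A, B, C, D):
  F F F F  ✗ fails (C OR A OR B)
  F F F T  ✗ fails (B OR NOT D OR C)
  F F T F  ✗ fails (D OR NOT C)
  F F T T  ✓ satisfies all
  F T F F  ✗ fails (A OR C OR NOT B)
  F T F T  ✗ fails (A OR NOT D OR C)
  F T T F  ✗ fails (D OR NOT B OR NOT C)
  F T T T  ✗ fails (NOT C OR NOT B)
  T F F F  ✗ fails (C OR D)
  T F F T  ✗ fails (B OR NOT D OR C)
  T F T F  ✗ fails (NOT C OR NOT A OR D)
  T F T T  ✗ fails (B OR NOT A OR NOT D)
  T T F F  ✗ fails (C OR D)
  T T F T  ✗ fails (NOT D OR NOT A OR C)
  T T T F  ✗ fails (NOT C OR NOT A OR D)
  T T T T  ✗ fails (NOT D OR NOT C OR NOT A)
1 of the 16 rows is a model.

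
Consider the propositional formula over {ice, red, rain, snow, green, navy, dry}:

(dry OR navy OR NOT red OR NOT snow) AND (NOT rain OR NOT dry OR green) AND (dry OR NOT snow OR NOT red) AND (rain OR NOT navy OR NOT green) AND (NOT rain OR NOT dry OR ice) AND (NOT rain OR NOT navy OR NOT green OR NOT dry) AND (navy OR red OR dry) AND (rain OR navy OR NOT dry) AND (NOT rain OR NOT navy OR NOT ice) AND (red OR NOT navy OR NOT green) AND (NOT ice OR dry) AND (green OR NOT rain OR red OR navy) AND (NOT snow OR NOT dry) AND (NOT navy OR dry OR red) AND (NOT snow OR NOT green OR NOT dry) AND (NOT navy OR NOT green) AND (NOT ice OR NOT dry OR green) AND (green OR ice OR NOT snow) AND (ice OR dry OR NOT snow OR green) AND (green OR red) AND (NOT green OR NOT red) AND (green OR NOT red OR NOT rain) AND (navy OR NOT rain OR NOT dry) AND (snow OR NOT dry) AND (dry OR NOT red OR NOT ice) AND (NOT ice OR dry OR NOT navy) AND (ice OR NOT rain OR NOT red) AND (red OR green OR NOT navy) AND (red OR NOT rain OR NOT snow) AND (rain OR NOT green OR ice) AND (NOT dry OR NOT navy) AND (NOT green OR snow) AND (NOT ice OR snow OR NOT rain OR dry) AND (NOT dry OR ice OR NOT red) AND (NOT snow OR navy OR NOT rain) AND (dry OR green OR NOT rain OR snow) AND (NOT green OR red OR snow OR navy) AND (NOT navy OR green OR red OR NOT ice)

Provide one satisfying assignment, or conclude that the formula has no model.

Branch on ice: set ice = false.
Branch on rain: set rain = false.
The clause (NOT green) is unit, so green = false.
The clause (NOT snow) is unit, so snow = false.
The clause (red) is unit, so red = true.
The clause (NOT dry) is unit, so dry = false.
No clause remains; navy is free.

ice ↦ false,  red ↦ true,  rain ↦ false,  snow ↦ false,  green ↦ false,  navy ↦ true,  dry ↦ false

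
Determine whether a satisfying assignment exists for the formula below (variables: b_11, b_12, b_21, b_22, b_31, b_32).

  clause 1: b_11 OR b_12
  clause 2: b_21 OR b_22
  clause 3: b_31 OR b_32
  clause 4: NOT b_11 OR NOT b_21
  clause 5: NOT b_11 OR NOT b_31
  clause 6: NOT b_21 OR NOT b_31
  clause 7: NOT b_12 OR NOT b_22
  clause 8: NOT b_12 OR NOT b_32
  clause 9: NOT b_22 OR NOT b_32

Suppose b_11 = true.
(NOT b_21) alone gives b_21 = false.
(b_22) alone gives b_22 = true.
(NOT b_31) alone gives b_31 = false.
(b_32) alone gives b_32 = true.
Now (NOT b_32) is unsatisfied and unit — conflict.
So b_11 must be the other value — set b_11 = false.
(b_12) alone gives b_12 = true.
(NOT b_22) alone gives b_22 = false.
(b_21) alone gives b_21 = true.
(NOT b_31) alone gives b_31 = false.
(b_32) alone gives b_32 = true.
Now (NOT b_32) is unsatisfied and unit — conflict.
Both values of b_11 lead to a conflict.
No assignment satisfies every clause.

No, unsatisfiable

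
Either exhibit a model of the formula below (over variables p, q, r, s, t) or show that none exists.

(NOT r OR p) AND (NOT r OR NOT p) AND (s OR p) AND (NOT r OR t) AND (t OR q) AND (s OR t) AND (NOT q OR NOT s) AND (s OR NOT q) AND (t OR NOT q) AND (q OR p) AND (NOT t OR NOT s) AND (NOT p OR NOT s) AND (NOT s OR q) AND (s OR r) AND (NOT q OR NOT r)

Branch on r: set r = false.
(s) alone gives s = true.
(NOT q) alone gives q = false.
That conflicts with the unit clause (q).
Undo r and try r = true.
(p) alone gives p = true.
That conflicts with the unit clause (NOT p).
Either choice for r ends in contradiction.

UNSATISFIABLE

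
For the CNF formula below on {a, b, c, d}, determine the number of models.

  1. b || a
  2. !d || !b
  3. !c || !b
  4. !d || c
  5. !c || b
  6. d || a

There are 2^4 = 16 truth assignments over (a, b, c, d).
Check each against the 6 clauses (columns in the order a, b, c, d):
  F F F F  ✗ fails (b || a)
  F F F T  ✗ fails (b || a)
  F F T F  ✗ fails (b || a)
  F F T T  ✗ fails (b || a)
  F T F F  ✗ fails (d || a)
  F T F T  ✗ fails (!d || !b)
  F T T F  ✗ fails (!c || !b)
  F T T T  ✗ fails (!d || !b)
  T F F F  ✓ satisfies all
  T F F T  ✗ fails (!d || c)
  T F T F  ✗ fails (!c || b)
  T F T T  ✗ fails (!c || b)
  T T F F  ✓ satisfies all
  T T F T  ✗ fails (!d || !b)
  T T T F  ✗ fails (!c || !b)
  T T T T  ✗ fails (!d || !b)
2 of the 16 rows are models.

2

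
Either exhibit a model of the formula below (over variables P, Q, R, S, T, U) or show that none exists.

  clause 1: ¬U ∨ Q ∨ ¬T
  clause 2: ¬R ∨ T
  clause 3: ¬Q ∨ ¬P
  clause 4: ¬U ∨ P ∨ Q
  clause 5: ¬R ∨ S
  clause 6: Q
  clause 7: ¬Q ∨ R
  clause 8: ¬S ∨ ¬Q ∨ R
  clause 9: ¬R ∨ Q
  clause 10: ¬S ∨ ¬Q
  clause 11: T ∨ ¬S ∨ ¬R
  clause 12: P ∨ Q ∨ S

UNSATISFIABLE

From the singleton clause (Q), Q = True.
From the singleton clause (¬P), P = False.
From the singleton clause (R), R = True.
From the singleton clause (T), T = True.
From the singleton clause (S), S = True.
But (¬S) is also a unit clause — contradiction.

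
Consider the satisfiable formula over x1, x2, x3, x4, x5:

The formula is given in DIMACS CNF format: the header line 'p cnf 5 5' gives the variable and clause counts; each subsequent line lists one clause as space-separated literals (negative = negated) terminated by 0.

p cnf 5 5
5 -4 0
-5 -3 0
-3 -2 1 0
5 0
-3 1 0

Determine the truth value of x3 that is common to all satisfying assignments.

Suppose x3 = True.
Unit clause (¬x5) forces x5 = False.
But (x5) is also a unit clause — contradiction.
So every satisfying assignment has x3 = False.

False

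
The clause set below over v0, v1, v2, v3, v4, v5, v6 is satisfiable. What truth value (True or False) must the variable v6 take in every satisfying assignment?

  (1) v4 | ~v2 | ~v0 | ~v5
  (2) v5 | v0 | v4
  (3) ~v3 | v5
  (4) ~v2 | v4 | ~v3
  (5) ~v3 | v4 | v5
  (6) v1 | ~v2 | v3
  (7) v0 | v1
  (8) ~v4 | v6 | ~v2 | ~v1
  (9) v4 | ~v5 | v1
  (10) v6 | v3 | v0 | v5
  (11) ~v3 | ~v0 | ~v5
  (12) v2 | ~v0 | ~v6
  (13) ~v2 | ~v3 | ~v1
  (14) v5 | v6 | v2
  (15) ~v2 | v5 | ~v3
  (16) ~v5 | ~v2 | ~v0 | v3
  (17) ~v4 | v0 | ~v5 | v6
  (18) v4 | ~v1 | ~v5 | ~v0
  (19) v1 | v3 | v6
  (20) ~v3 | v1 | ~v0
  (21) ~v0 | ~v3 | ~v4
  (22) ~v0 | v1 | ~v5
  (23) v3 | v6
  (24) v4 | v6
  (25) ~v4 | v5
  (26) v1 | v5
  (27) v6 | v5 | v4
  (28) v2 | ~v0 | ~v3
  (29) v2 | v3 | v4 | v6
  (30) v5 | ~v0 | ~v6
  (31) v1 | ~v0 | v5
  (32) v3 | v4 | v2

True

Suppose v6 = 0.
From the singleton clause (v3), v3 = 1.
From the singleton clause (v5), v5 = 1.
From the singleton clause (~v0), v0 = 0.
From the singleton clause (v1), v1 = 1.
From the singleton clause (~v2), v2 = 0.
From the singleton clause (~v4), v4 = 0.
Now (v4) is unsatisfied and unit — conflict.
So every satisfying assignment has v6 = True.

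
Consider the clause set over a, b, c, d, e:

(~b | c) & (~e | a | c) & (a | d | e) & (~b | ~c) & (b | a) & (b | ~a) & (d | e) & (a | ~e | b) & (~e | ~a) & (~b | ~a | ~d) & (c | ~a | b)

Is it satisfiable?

Case b = 0:
(a) alone gives a = 1.
But (~a) is also a unit clause — contradiction.
So b must be the other value — set b = 1.
(c) alone gives c = 1.
But (~c) is also a unit clause — contradiction.
Both values of b lead to a conflict.
No assignment satisfies every clause.

No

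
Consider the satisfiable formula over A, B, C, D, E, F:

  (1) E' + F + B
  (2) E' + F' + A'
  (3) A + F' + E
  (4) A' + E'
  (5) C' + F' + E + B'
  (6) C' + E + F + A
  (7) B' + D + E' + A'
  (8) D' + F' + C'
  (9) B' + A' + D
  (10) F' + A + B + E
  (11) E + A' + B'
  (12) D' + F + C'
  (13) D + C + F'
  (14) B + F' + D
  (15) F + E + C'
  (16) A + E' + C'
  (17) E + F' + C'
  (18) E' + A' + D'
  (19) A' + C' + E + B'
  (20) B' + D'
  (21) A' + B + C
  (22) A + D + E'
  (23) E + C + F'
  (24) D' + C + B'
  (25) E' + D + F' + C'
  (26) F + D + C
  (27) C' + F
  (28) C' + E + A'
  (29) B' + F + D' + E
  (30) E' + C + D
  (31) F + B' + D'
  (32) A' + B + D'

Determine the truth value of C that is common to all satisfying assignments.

Suppose C = 1.
From the singleton clause (F), F = 1.
From the singleton clause (D'), D = 0.
From the singleton clause (B), B = 1.
From the singleton clause (E), E = 1.
But (E') is also a unit clause — contradiction.
So every satisfying assignment has C = False.

False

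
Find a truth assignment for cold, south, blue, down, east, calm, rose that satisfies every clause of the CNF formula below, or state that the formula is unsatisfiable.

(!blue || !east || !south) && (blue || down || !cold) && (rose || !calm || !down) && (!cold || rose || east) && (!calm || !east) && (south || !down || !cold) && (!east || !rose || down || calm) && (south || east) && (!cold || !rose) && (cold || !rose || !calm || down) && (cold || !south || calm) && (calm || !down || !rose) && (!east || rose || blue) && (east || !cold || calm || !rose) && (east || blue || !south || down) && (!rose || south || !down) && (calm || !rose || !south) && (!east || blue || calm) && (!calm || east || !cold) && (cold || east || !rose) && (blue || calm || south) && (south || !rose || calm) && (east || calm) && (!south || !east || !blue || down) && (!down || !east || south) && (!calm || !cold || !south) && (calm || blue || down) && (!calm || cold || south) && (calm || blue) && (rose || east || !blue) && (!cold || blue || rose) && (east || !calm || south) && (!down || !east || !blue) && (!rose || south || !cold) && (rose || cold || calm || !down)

cold ↦ true, south ↦ false, blue ↦ true, down ↦ false, east ↦ true, calm ↦ false, rose ↦ false

Case calm = false:
(east) alone gives east = true.
(blue) alone gives blue = true.
(!south) alone gives south = false.
(!rose) alone gives rose = false.
(!down) alone gives down = false.
No clause remains; cold is free.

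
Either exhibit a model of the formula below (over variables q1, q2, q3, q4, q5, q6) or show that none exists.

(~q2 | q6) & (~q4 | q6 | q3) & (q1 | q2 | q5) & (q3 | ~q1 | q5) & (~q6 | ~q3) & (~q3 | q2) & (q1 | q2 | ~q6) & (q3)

Unit clause (q3) forces q3 = 1.
Unit clause (~q6) forces q6 = 0.
Unit clause (~q2) forces q2 = 0.
That conflicts with the unit clause (q2).

UNSATISFIABLE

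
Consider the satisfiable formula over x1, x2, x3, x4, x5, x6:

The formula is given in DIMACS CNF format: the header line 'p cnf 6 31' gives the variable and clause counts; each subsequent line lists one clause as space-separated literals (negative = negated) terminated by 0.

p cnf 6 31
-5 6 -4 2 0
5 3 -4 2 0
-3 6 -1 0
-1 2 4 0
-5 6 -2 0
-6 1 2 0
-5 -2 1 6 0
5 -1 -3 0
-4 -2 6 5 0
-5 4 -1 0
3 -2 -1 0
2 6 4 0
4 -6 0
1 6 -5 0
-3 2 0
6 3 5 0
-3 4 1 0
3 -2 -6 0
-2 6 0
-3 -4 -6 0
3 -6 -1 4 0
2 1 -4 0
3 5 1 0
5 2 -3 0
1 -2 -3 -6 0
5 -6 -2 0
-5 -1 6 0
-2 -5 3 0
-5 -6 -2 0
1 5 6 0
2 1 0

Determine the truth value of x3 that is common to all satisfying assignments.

False

Suppose x3 = True.
The clause (x2) is unit, so x2 = True.
The clause (x6) is unit, so x6 = True.
The clause (x4) is unit, so x4 = True.
Now (¬x4) is unsatisfied and unit — conflict.
So every satisfying assignment has x3 = False.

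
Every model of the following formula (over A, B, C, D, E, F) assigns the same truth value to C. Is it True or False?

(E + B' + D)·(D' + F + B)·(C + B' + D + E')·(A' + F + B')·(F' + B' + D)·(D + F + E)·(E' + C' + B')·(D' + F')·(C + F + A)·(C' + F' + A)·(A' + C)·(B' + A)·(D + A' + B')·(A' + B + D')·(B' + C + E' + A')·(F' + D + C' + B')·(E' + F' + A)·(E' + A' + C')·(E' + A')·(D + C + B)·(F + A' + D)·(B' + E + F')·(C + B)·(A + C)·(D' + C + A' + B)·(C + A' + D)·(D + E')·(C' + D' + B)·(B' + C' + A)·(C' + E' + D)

True

Suppose C = 0.
From the singleton clause (A'), A = 0.
Now (A) is unsatisfied and unit — conflict.
So every satisfying assignment has C = True.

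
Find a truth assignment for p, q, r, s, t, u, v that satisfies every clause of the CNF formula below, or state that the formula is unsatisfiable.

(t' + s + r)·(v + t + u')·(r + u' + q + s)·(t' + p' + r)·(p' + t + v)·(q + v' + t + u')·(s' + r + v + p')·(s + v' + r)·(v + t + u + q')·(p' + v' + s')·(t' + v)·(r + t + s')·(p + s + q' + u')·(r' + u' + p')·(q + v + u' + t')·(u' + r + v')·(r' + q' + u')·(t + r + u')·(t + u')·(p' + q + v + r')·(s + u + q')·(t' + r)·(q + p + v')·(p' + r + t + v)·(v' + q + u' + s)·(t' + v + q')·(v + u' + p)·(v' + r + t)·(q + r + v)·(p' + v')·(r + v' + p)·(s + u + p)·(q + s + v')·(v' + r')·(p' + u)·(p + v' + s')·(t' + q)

p=0, q=0, r=1, s=1, t=0, u=0, v=0

Suppose t = 0.
The clause (u') is unit, so u = 0.
The clause (p') is unit, so p = 0.
The clause (s) is unit, so s = 1.
The clause (r) is unit, so r = 1.
The clause (v') is unit, so v = 0.
The clause (q') is unit, so q = 0.
Every clause now holds.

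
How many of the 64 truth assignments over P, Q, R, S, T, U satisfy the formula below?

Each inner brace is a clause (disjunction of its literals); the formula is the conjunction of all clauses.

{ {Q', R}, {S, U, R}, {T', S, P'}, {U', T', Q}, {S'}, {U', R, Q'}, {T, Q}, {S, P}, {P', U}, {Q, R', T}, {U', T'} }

There are 2^6 = 64 truth assignments over (P, Q, R, S, T, U).
Split on Q. With Q = 1, the clauses containing Q are satisfied and Q' drops from the rest; 1 of the 2^5 = 32 assignments to the other variables satisfy what remains.
With Q = 0, by the same count on the reduced clause set, 0 assignments work.
Total: 1 + 0 = 1.

1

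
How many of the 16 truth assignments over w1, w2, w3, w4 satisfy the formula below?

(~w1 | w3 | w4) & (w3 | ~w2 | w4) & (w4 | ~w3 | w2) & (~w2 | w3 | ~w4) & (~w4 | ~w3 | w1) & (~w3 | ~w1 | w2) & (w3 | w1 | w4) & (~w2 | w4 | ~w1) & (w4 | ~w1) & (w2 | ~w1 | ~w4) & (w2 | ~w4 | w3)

2

There are 2^4 = 16 truth assignments over (w1, w2, w3, w4).
Split on w1. With w1 = 1, the clauses containing w1 are satisfied and ~w1 drops from the rest; 1 of the 2^3 = 8 assignments to the other variables satisfy what remains.
With w1 = 0, by the same count on the reduced clause set, 1 assignment works.
(One model: w1=F, w2=T, w3=T, w4=F.)
Total: 1 + 1 = 2.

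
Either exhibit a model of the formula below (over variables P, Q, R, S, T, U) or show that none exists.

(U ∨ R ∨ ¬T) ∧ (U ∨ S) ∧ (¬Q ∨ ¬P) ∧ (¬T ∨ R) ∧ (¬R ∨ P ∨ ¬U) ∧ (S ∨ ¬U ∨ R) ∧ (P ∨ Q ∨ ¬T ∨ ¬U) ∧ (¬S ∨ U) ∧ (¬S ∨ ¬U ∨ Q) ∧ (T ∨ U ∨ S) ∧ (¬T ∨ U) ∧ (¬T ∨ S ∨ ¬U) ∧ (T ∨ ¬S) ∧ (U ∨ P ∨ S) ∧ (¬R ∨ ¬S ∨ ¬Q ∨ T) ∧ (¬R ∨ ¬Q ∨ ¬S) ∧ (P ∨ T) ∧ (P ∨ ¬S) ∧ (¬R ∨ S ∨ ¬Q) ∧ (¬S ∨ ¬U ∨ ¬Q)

P=True, Q=False, R=True, S=False, T=False, U=True

Branch on U: set U = True.
Branch on Q: set Q = False.
(¬S) alone gives S = False.
(R) alone gives R = True.
(P) alone gives P = True.
(¬T) alone gives T = False.
All clauses are satisfied.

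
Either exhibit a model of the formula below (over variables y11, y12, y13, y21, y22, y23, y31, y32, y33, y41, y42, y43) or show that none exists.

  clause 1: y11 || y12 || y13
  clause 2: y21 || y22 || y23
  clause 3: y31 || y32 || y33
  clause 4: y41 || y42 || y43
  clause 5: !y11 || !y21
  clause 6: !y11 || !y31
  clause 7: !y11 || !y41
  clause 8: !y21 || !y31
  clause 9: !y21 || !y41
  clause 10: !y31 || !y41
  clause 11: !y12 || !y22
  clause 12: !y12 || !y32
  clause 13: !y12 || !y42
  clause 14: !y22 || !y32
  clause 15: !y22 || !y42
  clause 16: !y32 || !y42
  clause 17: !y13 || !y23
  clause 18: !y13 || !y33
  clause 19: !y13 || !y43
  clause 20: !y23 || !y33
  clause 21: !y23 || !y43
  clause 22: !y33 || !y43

UNSATISFIABLE

Case y11 = false:
Case y12 = true:
Unit clause (!y22) forces y22 = false.
Unit clause (!y32) forces y32 = false.
Unit clause (!y42) forces y42 = false.
Case y21 = true:
Unit clause (!y31) forces y31 = false.
Unit clause (y33) forces y33 = true.
Unit clause (!y41) forces y41 = false.
Unit clause (y43) forces y43 = true.
Now (!y43) is unsatisfied and unit — conflict.
So y21 must be the other value — set y21 = false.
Unit clause (y23) forces y23 = true.
Unit clause (!y13) forces y13 = false.
Unit clause (!y33) forces y33 = false.
Unit clause (y31) forces y31 = true.
Unit clause (!y41) forces y41 = false.
Unit clause (y43) forces y43 = true.
Now (!y43) is unsatisfied and unit — conflict.
Neither y21 = true nor y21 = false works.
So y12 must be the other value — set y12 = false.
Unit clause (y13) forces y13 = true.
Unit clause (!y23) forces y23 = false.
Unit clause (!y33) forces y33 = false.
Unit clause (!y43) forces y43 = false.
Case y21 = true:
Unit clause (!y31) forces y31 = false.
Unit clause (y32) forces y32 = true.
Unit clause (!y41) forces y41 = false.
Unit clause (y42) forces y42 = true.
Now (!y42) is unsatisfied and unit — conflict.
So y21 must be the other value — set y21 = false.
Unit clause (y22) forces y22 = true.
Unit clause (!y32) forces y32 = false.
Unit clause (y31) forces y31 = true.
Unit clause (!y41) forces y41 = false.
Unit clause (y42) forces y42 = true.
Now (!y42) is unsatisfied and unit — conflict.
Neither y21 = true nor y21 = false works.
Neither y12 = true nor y12 = false works.
So y11 must be the other value — set y11 = true.
Unit clause (!y21) forces y21 = false.
Unit clause (!y31) forces y31 = false.
Unit clause (!y41) forces y41 = false.
Case y22 = true:
Unit clause (!y12) forces y12 = false.
Unit clause (!y32) forces y32 = false.
Unit clause (y33) forces y33 = true.
Unit clause (!y42) forces y42 = false.
Unit clause (y43) forces y43 = true.
Now (!y43) is unsatisfied and unit — conflict.
So y22 must be the other value — set y22 = false.
Unit clause (y23) forces y23 = true.
Unit clause (!y13) forces y13 = false.
Unit clause (!y33) forces y33 = false.
Unit clause (y32) forces y32 = true.
Unit clause (!y12) forces y12 = false.
Unit clause (!y42) forces y42 = false.
Unit clause (y43) forces y43 = true.
Now (!y43) is unsatisfied and unit — conflict.
Neither y22 = true nor y22 = false works.
Neither y11 = true nor y11 = false works.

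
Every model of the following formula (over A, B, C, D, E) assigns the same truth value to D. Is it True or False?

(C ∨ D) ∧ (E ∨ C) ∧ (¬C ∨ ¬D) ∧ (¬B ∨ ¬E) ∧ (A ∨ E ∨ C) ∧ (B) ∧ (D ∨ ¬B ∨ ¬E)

False

Suppose D = True.
The clause (¬C) is unit, so C = False.
The clause (E) is unit, so E = True.
The clause (¬B) is unit, so B = False.
That conflicts with the unit clause (B).
So every satisfying assignment has D = False.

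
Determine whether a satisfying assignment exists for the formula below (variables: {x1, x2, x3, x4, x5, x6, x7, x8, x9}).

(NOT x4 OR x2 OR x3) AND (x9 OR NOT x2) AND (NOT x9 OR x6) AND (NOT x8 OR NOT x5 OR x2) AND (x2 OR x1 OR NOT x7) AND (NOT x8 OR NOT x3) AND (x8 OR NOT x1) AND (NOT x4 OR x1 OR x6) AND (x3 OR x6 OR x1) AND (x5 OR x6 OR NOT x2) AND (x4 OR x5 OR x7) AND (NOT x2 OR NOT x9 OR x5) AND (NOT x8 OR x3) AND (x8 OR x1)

No, unsatisfiable

Branch on x9: set x9 = true.
Unit clause (x6) forces x6 = true.
Branch on x8: set x8 = false.
Unit clause (NOT x1) forces x1 = false.
Now (x1) is unsatisfied and unit — conflict.
Undo x8 and try x8 = true.
Unit clause (NOT x3) forces x3 = false.
Now (x3) is unsatisfied and unit — conflict.
Neither x8 = true nor x8 = false works.
Undo x9 and try x9 = false.
Unit clause (NOT x2) forces x2 = false.
Branch on x4: set x4 = false.
Branch on x8: set x8 = false.
Unit clause (NOT x1) forces x1 = false.
Now (x1) is unsatisfied and unit — conflict.
Undo x8 and try x8 = true.
Unit clause (NOT x5) forces x5 = false.
Unit clause (NOT x3) forces x3 = false.
Now (x3) is unsatisfied and unit — conflict.
Neither x8 = true nor x8 = false works.
Undo x4 and try x4 = true.
Unit clause (x3) forces x3 = true.
Unit clause (NOT x8) forces x8 = false.
Unit clause (NOT x1) forces x1 = false.
Now (x1) is unsatisfied and unit — conflict.
Neither x4 = true nor x4 = false works.
Neither x9 = true nor x9 = false works.
No assignment satisfies every clause.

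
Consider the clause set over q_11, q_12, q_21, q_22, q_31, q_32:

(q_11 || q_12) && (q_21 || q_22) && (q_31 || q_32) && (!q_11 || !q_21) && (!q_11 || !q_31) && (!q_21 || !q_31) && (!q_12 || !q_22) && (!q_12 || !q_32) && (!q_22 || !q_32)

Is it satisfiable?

No, unsatisfiable

Case q_11 = true:
The clause (!q_21) is unit, so q_21 = false.
The clause (q_22) is unit, so q_22 = true.
The clause (!q_31) is unit, so q_31 = false.
The clause (q_32) is unit, so q_32 = true.
But (!q_32) is also a unit clause — contradiction.
Undo q_11 and try q_11 = false.
The clause (q_12) is unit, so q_12 = true.
The clause (!q_22) is unit, so q_22 = false.
The clause (q_21) is unit, so q_21 = true.
The clause (!q_31) is unit, so q_31 = false.
The clause (q_32) is unit, so q_32 = true.
But (!q_32) is also a unit clause — contradiction.
Neither q_11 = true nor q_11 = false works.
No assignment satisfies every clause.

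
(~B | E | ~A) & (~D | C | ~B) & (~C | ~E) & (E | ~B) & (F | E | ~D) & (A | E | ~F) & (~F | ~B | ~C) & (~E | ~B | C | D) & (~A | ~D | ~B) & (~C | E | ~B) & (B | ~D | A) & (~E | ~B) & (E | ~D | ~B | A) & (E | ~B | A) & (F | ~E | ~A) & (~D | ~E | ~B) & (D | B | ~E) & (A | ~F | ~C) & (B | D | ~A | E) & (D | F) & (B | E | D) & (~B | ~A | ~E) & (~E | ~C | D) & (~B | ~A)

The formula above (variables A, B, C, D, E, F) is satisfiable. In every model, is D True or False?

Suppose D = 0.
The clause (F) is unit, so F = 1.
Branch on C: set C = 0.
Branch on E: set E = 1.
The clause (~B) is unit, so B = 0.
Now (B) is unsatisfied and unit — conflict.
That branch fails; take E = 0 instead.
The clause (~B) is unit, so B = 0.
Now (B) is unsatisfied and unit — conflict.
Both values of E lead to a conflict.
That branch fails; take C = 1 instead.
The clause (~E) is unit, so E = 0.
The clause (~B) is unit, so B = 0.
Now (B) is unsatisfied and unit — conflict.
Both values of C lead to a conflict.
So every satisfying assignment has D = True.

True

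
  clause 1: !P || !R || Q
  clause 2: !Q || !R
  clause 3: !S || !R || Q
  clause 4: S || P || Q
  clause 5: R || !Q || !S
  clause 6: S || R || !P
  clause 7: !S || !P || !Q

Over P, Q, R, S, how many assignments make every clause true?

There are 2^4 = 16 truth assignments over (P, Q, R, S).
Split on Q. With Q = true, the clauses containing Q are satisfied and !Q drops from the rest; 1 of the 2^3 = 8 assignments to the other variables satisfy what remains.
With Q = false, by the same count on the reduced clause set, 2 assignments work.
Total: 1 + 2 = 3.

3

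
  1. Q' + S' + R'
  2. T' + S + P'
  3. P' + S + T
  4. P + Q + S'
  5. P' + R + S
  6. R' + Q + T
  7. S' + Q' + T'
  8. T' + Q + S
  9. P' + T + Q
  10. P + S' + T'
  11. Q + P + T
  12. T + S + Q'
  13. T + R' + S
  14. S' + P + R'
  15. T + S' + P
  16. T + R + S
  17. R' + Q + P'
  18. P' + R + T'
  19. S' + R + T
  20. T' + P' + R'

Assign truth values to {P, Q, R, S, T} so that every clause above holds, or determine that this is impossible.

Try Q = 1.
Try S = 0.
Unit clause (T) forces T = 1.
Unit clause (P') forces P = 0.
No clause remains; R is free.

P ↦ 0; Q ↦ 1; R ↦ 1; S ↦ 0; T ↦ 1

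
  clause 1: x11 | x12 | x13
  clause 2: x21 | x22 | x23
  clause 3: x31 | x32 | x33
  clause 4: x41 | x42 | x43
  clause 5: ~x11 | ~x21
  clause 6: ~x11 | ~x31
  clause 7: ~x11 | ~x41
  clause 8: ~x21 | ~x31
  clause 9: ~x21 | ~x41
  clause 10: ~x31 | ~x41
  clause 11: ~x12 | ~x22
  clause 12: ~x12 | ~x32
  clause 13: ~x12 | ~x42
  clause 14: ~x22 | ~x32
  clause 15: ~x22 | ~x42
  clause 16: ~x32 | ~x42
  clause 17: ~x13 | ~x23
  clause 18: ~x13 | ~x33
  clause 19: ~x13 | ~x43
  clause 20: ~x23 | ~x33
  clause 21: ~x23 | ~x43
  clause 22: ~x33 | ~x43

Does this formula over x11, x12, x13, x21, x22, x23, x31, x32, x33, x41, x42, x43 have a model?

Suppose x11 = 0.
Suppose x12 = 1.
The clause (~x22) is unit, so x22 = 0.
The clause (~x32) is unit, so x32 = 0.
The clause (~x42) is unit, so x42 = 0.
Suppose x21 = 1.
The clause (~x31) is unit, so x31 = 0.
The clause (x33) is unit, so x33 = 1.
The clause (~x41) is unit, so x41 = 0.
The clause (x43) is unit, so x43 = 1.
But (~x43) is also a unit clause — contradiction.
So x21 must be the other value — set x21 = 0.
The clause (x23) is unit, so x23 = 1.
The clause (~x13) is unit, so x13 = 0.
The clause (~x33) is unit, so x33 = 0.
The clause (x31) is unit, so x31 = 1.
The clause (~x41) is unit, so x41 = 0.
The clause (x43) is unit, so x43 = 1.
But (~x43) is also a unit clause — contradiction.
Neither x21 = 1 nor x21 = 0 works.
So x12 must be the other value — set x12 = 0.
The clause (x13) is unit, so x13 = 1.
The clause (~x23) is unit, so x23 = 0.
The clause (~x33) is unit, so x33 = 0.
The clause (~x43) is unit, so x43 = 0.
Suppose x21 = 1.
The clause (~x31) is unit, so x31 = 0.
The clause (x32) is unit, so x32 = 1.
The clause (~x41) is unit, so x41 = 0.
The clause (x42) is unit, so x42 = 1.
But (~x42) is also a unit clause — contradiction.
So x21 must be the other value — set x21 = 0.
The clause (x22) is unit, so x22 = 1.
The clause (~x32) is unit, so x32 = 0.
The clause (x31) is unit, so x31 = 1.
The clause (~x41) is unit, so x41 = 0.
The clause (x42) is unit, so x42 = 1.
But (~x42) is also a unit clause — contradiction.
Neither x21 = 1 nor x21 = 0 works.
Neither x12 = 1 nor x12 = 0 works.
So x11 must be the other value — set x11 = 1.
The clause (~x21) is unit, so x21 = 0.
The clause (~x31) is unit, so x31 = 0.
The clause (~x41) is unit, so x41 = 0.
Suppose x22 = 1.
The clause (~x12) is unit, so x12 = 0.
The clause (~x32) is unit, so x32 = 0.
The clause (x33) is unit, so x33 = 1.
The clause (~x42) is unit, so x42 = 0.
The clause (x43) is unit, so x43 = 1.
But (~x43) is also a unit clause — contradiction.
So x22 must be the other value — set x22 = 0.
The clause (x23) is unit, so x23 = 1.
The clause (~x13) is unit, so x13 = 0.
The clause (~x33) is unit, so x33 = 0.
The clause (x32) is unit, so x32 = 1.
The clause (~x12) is unit, so x12 = 0.
The clause (~x42) is unit, so x42 = 0.
The clause (x43) is unit, so x43 = 1.
But (~x43) is also a unit clause — contradiction.
Neither x22 = 1 nor x22 = 0 works.
Neither x11 = 1 nor x11 = 0 works.
No assignment satisfies every clause.

No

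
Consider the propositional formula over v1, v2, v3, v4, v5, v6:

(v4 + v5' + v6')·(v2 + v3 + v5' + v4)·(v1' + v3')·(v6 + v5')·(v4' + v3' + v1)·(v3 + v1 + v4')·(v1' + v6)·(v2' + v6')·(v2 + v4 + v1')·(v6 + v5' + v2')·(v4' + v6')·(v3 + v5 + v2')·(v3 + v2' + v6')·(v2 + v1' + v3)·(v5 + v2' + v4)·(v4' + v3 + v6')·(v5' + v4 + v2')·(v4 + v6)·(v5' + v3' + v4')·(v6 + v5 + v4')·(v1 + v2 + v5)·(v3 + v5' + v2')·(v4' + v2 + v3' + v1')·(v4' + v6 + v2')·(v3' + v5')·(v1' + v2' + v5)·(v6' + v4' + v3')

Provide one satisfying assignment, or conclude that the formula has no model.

Suppose v1 = 0.
Suppose v6 = 1.
From the singleton clause (v2'), v2 = 0.
From the singleton clause (v4'), v4 = 0.
From the singleton clause (v5'), v5 = 0.
That conflicts with the unit clause (v5).
Backtrack on v6: now try v6 = 0.
From the singleton clause (v5'), v5 = 0.
From the singleton clause (v4), v4 = 1.
That conflicts with the unit clause (v4').
Neither v6 = 1 nor v6 = 0 works.
Backtrack on v1: now try v1 = 1.
From the singleton clause (v3'), v3 = 0.
From the singleton clause (v6), v6 = 1.
From the singleton clause (v2'), v2 = 0.
That conflicts with the unit clause (v2).
Neither v1 = 1 nor v1 = 0 works.

UNSATISFIABLE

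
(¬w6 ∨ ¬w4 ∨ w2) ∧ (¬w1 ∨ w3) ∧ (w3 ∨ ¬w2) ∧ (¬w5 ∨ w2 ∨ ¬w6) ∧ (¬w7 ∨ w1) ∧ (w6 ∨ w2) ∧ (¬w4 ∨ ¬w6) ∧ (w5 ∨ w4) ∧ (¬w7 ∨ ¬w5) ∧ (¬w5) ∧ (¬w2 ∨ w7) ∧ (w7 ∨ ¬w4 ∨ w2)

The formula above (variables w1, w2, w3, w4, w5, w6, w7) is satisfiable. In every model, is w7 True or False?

Suppose w7 = False.
Unit clause (¬w5) forces w5 = False.
Unit clause (w4) forces w4 = True.
Unit clause (¬w6) forces w6 = False.
Unit clause (w2) forces w2 = True.
That conflicts with the unit clause (¬w2).
So every satisfying assignment has w7 = True.

True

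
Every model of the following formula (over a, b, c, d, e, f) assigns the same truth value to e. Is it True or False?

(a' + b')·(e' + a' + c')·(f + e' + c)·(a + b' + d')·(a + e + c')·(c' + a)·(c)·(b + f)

False

Suppose e = 1.
(c) alone gives c = 1.
(a') alone gives a = 0.
But (a) is also a unit clause — contradiction.
So every satisfying assignment has e = False.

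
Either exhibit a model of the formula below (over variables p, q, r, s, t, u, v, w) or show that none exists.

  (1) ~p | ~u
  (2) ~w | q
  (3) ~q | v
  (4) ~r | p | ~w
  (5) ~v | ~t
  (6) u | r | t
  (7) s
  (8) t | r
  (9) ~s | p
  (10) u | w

The clause (s) is unit, so s = 1.
The clause (p) is unit, so p = 1.
The clause (~u) is unit, so u = 0.
The clause (w) is unit, so w = 1.
The clause (q) is unit, so q = 1.
The clause (v) is unit, so v = 1.
The clause (~t) is unit, so t = 0.
The clause (r) is unit, so r = 1.
This assignment satisfies each clause.

p=1; q=1; r=1; s=1; t=0; u=0; v=1; w=1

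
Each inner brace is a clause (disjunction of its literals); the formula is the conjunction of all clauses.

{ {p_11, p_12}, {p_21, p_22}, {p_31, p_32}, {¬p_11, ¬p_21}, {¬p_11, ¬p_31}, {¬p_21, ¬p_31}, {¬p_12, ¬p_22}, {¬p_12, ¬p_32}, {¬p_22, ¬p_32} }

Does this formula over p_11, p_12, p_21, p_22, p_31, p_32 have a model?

Try p_11 = True.
Unit clause (¬p_21) forces p_21 = False.
Unit clause (p_22) forces p_22 = True.
Unit clause (¬p_31) forces p_31 = False.
Unit clause (p_32) forces p_32 = True.
Now (¬p_32) is unsatisfied and unit — conflict.
Undo p_11 and try p_11 = False.
Unit clause (p_12) forces p_12 = True.
Unit clause (¬p_22) forces p_22 = False.
Unit clause (p_21) forces p_21 = True.
Unit clause (¬p_31) forces p_31 = False.
Unit clause (p_32) forces p_32 = True.
Now (¬p_32) is unsatisfied and unit — conflict.
Both values of p_11 lead to a conflict.
No assignment satisfies every clause.

Unsatisfiable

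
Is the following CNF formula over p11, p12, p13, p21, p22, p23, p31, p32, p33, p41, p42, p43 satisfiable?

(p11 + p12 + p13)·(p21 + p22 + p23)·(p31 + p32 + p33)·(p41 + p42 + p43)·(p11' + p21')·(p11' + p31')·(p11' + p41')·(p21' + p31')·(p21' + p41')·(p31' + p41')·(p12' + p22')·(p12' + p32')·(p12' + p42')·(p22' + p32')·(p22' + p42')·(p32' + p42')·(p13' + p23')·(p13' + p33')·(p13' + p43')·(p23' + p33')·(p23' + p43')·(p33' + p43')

Unsatisfiable

Try p11 = 0.
Try p12 = 1.
The clause (p22') is unit, so p22 = 0.
The clause (p32') is unit, so p32 = 0.
The clause (p42') is unit, so p42 = 0.
Try p21 = 1.
The clause (p31') is unit, so p31 = 0.
The clause (p33) is unit, so p33 = 1.
The clause (p41') is unit, so p41 = 0.
The clause (p43) is unit, so p43 = 1.
Now (p43') is unsatisfied and unit — conflict.
That branch fails; take p21 = 0 instead.
The clause (p23) is unit, so p23 = 1.
The clause (p13') is unit, so p13 = 0.
The clause (p33') is unit, so p33 = 0.
The clause (p31) is unit, so p31 = 1.
The clause (p41') is unit, so p41 = 0.
The clause (p43) is unit, so p43 = 1.
Now (p43') is unsatisfied and unit — conflict.
Neither p21 = 1 nor p21 = 0 works.
That branch fails; take p12 = 0 instead.
The clause (p13) is unit, so p13 = 1.
The clause (p23') is unit, so p23 = 0.
The clause (p33') is unit, so p33 = 0.
The clause (p43') is unit, so p43 = 0.
Try p21 = 1.
The clause (p31') is unit, so p31 = 0.
The clause (p32) is unit, so p32 = 1.
The clause (p41') is unit, so p41 = 0.
The clause (p42) is unit, so p42 = 1.
Now (p42') is unsatisfied and unit — conflict.
That branch fails; take p21 = 0 instead.
The clause (p22) is unit, so p22 = 1.
The clause (p32') is unit, so p32 = 0.
The clause (p31) is unit, so p31 = 1.
The clause (p41') is unit, so p41 = 0.
The clause (p42) is unit, so p42 = 1.
Now (p42') is unsatisfied and unit — conflict.
Neither p21 = 1 nor p21 = 0 works.
Neither p12 = 1 nor p12 = 0 works.
That branch fails; take p11 = 1 instead.
The clause (p21') is unit, so p21 = 0.
The clause (p31') is unit, so p31 = 0.
The clause (p41') is unit, so p41 = 0.
Try p22 = 1.
The clause (p12') is unit, so p12 = 0.
The clause (p32') is unit, so p32 = 0.
The clause (p33) is unit, so p33 = 1.
The clause (p42') is unit, so p42 = 0.
The clause (p43) is unit, so p43 = 1.
Now (p43') is unsatisfied and unit — conflict.
That branch fails; take p22 = 0 instead.
The clause (p23) is unit, so p23 = 1.
The clause (p13') is unit, so p13 = 0.
The clause (p33') is unit, so p33 = 0.
The clause (p32) is unit, so p32 = 1.
The clause (p12') is unit, so p12 = 0.
The clause (p42') is unit, so p42 = 0.
The clause (p43) is unit, so p43 = 1.
Now (p43') is unsatisfied and unit — conflict.
Neither p22 = 1 nor p22 = 0 works.
Neither p11 = 1 nor p11 = 0 works.
No assignment satisfies every clause.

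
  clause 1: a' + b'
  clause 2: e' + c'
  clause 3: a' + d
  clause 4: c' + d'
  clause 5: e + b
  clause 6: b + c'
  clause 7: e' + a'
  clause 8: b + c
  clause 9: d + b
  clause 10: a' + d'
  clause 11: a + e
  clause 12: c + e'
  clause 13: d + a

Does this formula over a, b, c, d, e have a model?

No, unsatisfiable

Case a = 0:
The clause (e) is unit, so e = 1.
The clause (c') is unit, so c = 0.
Now (c) is unsatisfied and unit — conflict.
So a must be the other value — set a = 1.
The clause (b') is unit, so b = 0.
The clause (d) is unit, so d = 1.
Now (d') is unsatisfied and unit — conflict.
Both values of a lead to a conflict.
No assignment satisfies every clause.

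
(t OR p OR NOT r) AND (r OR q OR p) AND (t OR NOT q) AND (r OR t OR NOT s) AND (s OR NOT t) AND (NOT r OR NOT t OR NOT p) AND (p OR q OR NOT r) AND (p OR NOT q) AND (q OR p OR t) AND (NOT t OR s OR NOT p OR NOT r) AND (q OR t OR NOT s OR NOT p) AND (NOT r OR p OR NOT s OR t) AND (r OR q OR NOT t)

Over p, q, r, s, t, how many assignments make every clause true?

There are 2^5 = 32 truth assignments over (p, q, r, s, t).
Split on s. With s = true, the clauses containing s are satisfied and NOT s drops from the rest; 1 of the 2^4 = 16 assignments to the other variables satisfy what remains.
With s = false, by the same count on the reduced clause set, 2 assignments work.
Total: 1 + 2 = 3.

3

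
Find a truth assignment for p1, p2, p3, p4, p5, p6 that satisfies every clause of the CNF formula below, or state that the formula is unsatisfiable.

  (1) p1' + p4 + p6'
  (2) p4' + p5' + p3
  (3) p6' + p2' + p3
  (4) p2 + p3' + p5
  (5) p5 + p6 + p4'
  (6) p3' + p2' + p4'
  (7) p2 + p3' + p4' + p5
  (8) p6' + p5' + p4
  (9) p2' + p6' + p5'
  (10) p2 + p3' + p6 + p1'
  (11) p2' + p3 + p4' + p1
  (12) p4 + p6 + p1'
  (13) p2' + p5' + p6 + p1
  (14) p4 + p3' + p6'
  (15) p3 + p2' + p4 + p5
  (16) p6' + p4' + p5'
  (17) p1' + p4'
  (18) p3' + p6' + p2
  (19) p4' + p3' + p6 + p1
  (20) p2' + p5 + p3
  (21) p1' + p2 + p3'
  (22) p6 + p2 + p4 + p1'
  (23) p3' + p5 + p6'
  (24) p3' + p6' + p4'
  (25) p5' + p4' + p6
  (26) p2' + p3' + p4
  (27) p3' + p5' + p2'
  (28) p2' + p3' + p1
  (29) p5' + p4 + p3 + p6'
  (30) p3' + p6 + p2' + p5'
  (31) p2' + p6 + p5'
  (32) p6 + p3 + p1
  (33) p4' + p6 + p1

Case p1 = 0:
Case p2 = 0:
Case p3 = 0:
(p6) alone gives p6 = 1.
Case p4 = 0:
(p5') alone gives p5 = 0.
This assignment satisfies each clause.

p1: 0,  p2: 0,  p3: 0,  p4: 0,  p5: 0,  p6: 1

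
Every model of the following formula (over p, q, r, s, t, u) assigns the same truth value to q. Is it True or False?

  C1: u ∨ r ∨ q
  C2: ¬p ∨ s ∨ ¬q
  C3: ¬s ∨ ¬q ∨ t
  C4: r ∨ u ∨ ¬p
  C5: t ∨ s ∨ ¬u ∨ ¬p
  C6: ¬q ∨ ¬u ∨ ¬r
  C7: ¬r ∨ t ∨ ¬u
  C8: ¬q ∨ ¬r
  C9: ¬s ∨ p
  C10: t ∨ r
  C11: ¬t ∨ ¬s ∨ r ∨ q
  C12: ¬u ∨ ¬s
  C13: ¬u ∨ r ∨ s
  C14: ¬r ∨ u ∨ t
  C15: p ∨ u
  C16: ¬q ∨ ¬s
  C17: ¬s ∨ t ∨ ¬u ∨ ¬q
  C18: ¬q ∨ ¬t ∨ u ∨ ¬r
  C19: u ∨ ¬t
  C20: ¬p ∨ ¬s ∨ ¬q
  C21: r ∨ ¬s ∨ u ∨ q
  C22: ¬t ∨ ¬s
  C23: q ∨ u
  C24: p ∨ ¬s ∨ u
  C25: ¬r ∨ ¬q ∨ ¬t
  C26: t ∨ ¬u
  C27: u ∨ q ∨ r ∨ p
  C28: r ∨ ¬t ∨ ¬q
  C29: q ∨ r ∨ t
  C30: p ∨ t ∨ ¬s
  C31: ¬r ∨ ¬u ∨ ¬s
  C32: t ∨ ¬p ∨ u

Suppose q = True.
(¬r) alone gives r = False.
(t) alone gives t = True.
Now (¬t) is unsatisfied and unit — conflict.
So every satisfying assignment has q = False.

False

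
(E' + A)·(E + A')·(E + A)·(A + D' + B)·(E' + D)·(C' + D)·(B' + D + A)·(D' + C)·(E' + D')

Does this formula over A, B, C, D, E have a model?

No, unsatisfiable

Branch on E: set E = 0.
(A') alone gives A = 0.
That conflicts with the unit clause (A).
That branch fails; take E = 1 instead.
(A) alone gives A = 1.
(D) alone gives D = 1.
That conflicts with the unit clause (D').
Neither E = 1 nor E = 0 works.
No assignment satisfies every clause.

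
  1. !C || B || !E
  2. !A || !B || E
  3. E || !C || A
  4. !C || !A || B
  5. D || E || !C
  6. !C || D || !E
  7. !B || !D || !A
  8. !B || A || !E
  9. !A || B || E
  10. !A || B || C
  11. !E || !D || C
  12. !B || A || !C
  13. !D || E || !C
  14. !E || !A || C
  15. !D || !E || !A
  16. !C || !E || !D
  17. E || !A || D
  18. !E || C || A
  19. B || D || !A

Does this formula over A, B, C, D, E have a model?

Yes

Branch on C: set C = false.
Branch on A: set A = false.
The clause (!E) is unit, so E = false.
All clauses hold; B, D can take either value.
A satisfying assignment: A=false,  B=true,  C=false,  D=false,  E=false.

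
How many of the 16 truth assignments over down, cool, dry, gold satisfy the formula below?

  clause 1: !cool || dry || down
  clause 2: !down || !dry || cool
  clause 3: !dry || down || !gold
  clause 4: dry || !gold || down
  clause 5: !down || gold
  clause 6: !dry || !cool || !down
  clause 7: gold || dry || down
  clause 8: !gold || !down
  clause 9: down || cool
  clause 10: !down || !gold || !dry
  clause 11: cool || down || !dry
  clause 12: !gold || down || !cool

There are 2^4 = 16 truth assignments over (down, cool, dry, gold).
Check each against the 12 clauses (columns in the order down, cool, dry, gold):
  F F F F  ✗ fails (gold || dry || down)
  F F F T  ✗ fails (dry || !gold || down)
  F F T F  ✗ fails (down || cool)
  F F T T  ✗ fails (!dry || down || !gold)
  F T F F  ✗ fails (!cool || dry || down)
  F T F T  ✗ fails (!cool || dry || down)
  F T T F  ✓ satisfies all
  F T T T  ✗ fails (!dry || down || !gold)
  T F F F  ✗ fails (!down || gold)
  T F F T  ✗ fails (!gold || !down)
  T F T F  ✗ fails (!down || !dry || cool)
  T F T T  ✗ fails (!down || !dry || cool)
  T T F F  ✗ fails (!down || gold)
  T T F T  ✗ fails (!gold || !down)
  T T T F  ✗ fails (!down || gold)
  T T T T  ✗ fails (!dry || !cool || !down)
1 of the 16 rows is a model.

1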